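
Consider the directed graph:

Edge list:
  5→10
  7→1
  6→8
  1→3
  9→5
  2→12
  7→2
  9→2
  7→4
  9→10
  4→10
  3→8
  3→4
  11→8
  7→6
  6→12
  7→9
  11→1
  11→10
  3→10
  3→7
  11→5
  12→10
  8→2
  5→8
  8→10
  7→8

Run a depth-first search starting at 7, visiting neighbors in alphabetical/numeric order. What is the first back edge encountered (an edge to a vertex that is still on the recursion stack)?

3→7

DFS from 7 (visiting neighbors in alphabetical/numeric order); mark gray on enter, black on exit:
7 gray
  1 gray
    3 gray
      4 gray
        10 gray
        10 black
      4 black
      3→7: 7 is gray → back edge
First back edge: 3 → 7.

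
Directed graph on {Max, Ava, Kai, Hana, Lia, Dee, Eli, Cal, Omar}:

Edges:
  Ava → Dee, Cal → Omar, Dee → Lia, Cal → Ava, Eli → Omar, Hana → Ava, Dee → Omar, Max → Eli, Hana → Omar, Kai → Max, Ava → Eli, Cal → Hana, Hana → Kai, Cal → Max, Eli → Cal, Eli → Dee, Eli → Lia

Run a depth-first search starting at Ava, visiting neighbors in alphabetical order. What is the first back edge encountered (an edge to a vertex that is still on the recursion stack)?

Cal→Ava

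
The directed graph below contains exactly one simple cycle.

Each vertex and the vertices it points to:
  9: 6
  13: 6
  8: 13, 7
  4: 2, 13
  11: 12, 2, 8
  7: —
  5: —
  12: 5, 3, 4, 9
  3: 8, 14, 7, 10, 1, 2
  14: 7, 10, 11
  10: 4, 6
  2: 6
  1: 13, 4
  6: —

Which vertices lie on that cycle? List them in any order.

3, 11, 12, 14

DFS with gray/black marking from 11:
11 gray
  12 gray
    5 gray
    5 black
    3 gray
      8 gray
        13 gray
          6 gray
          6 black
        13 black
        7 gray
        7 black
      8 black
      14 gray
        14→7: 7 black — skip
        10 gray
          4 gray
            2 gray
              2→6: 6 black — skip
            2 black
            4→13: 13 black — skip
          4 black
          10→6: 6 black — skip
        10 black
        14→11: 11 is gray → back edge
Back edge closes the cycle 11 → 12 → 3 → 14 → 11; its vertices are {3, 11, 12, 14}.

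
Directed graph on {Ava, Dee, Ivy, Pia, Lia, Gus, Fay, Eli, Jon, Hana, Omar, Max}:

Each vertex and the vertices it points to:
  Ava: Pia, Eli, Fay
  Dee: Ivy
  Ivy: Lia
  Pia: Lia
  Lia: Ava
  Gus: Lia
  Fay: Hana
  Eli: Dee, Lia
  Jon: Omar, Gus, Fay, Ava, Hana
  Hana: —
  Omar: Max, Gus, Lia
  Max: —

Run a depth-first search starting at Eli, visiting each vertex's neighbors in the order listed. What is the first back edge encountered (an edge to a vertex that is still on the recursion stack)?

Pia->Lia

DFS from Eli (visiting each vertex's neighbors in the order listed); mark gray on enter, black on exit:
Eli gray
  Dee gray
    Ivy gray
      Lia gray
        Ava gray
          Pia gray
            Pia→Lia: Lia is gray → back edge
First back edge: Pia → Lia.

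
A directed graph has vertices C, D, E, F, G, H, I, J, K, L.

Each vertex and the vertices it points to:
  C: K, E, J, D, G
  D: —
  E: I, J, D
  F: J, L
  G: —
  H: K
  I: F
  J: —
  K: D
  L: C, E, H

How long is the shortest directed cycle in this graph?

4

For each vertex v, BFS finds the shortest path from v back to v.
The shortest such closed walk is L → E → I → F → L, length 4.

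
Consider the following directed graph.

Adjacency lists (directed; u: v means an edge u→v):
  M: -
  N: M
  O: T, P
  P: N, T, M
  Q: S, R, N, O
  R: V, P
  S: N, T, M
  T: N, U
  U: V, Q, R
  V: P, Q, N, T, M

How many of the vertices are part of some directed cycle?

A vertex is on a directed cycle iff it belongs to a strongly connected component of size ≥ 2 (or has a self-loop).
The vertices on cycles are {O, P, Q, R, S, T, U, V} — 8 in total.

8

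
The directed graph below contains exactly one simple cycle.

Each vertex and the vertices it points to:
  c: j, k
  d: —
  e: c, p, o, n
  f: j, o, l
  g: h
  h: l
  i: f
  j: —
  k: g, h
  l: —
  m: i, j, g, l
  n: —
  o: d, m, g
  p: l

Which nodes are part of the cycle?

f, i, m, o

DFS with gray/black marking from o:
o gray
  d gray
  d black
  m gray
    i gray
      f gray
        j gray
        j black
        f→o: o is gray → back edge
Back edge closes the cycle o → m → i → f → o; its vertices are {f, i, m, o}.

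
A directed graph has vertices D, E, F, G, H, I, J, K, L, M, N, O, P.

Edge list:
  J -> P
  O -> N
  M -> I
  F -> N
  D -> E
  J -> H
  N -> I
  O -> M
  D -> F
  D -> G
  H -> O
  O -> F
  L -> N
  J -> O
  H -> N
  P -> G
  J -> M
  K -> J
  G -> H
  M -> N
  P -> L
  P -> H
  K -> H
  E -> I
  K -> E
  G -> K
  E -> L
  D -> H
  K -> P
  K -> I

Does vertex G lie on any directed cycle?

G is on a cycle iff G can reach itself via ≥1 edge.
G → K → P → G — yes.

Yes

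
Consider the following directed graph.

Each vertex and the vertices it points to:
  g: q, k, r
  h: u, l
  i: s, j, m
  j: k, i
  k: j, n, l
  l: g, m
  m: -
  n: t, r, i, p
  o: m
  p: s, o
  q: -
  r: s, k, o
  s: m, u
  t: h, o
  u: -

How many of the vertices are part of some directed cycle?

9

A vertex is on a directed cycle iff it belongs to a strongly connected component of size ≥ 2 (or has a self-loop).
The vertices on cycles are {g, h, i, j, k, l, n, r, t} — 9 in total.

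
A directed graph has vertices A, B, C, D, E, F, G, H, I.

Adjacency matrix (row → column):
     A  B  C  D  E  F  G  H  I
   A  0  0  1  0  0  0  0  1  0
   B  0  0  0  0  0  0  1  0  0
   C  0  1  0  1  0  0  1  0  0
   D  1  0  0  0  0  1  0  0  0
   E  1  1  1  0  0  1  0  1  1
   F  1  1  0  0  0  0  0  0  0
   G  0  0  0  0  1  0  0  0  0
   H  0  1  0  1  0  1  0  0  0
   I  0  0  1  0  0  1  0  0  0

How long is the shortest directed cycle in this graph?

For each vertex v, BFS finds the shortest path from v back to v.
The shortest such closed walk is E → C → G → E, length 3.

3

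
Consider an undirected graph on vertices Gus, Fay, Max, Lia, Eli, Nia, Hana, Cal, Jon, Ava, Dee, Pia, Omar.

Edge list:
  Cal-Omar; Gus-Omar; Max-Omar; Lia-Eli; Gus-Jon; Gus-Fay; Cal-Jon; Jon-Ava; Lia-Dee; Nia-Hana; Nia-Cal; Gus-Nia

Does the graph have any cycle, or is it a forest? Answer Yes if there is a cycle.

Yes

DFS, tracking each vertex's parent; an edge to a visited non-parent vertex closes a cycle.
Start from Hana:
visit Hana (parent –)
  visit Nia (parent Hana)
    visit Cal (parent Nia)
      visit Omar (parent Cal)
        visit Max (parent Omar)
          Max–Omar: parent, skip
        visit Gus (parent Omar)
          Gus–Nia: Nia visited and ≠ parent → cycle
Cycle: Nia – Cal – Omar – Gus – Nia.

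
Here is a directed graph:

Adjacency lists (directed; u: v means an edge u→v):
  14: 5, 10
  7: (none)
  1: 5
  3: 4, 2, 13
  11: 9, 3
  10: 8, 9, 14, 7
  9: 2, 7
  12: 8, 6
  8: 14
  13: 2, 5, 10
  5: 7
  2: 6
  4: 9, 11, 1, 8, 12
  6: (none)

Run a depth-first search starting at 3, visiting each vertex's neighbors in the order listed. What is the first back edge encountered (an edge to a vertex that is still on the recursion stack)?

DFS from 3 (visiting each vertex's neighbors in the order listed); mark gray on enter, black on exit:
3 gray
  4 gray
    9 gray
      2 gray
        6 gray
        6 black
      2 black
      7 gray
      7 black
    9 black
    11 gray
      11→9: 9 black — skip
      11→3: 3 is gray → back edge
First back edge: 11 → 3.

11→3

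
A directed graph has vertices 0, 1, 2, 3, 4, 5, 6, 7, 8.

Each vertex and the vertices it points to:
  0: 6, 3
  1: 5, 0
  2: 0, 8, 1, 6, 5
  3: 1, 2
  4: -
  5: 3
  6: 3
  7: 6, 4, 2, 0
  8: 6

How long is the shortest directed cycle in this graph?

3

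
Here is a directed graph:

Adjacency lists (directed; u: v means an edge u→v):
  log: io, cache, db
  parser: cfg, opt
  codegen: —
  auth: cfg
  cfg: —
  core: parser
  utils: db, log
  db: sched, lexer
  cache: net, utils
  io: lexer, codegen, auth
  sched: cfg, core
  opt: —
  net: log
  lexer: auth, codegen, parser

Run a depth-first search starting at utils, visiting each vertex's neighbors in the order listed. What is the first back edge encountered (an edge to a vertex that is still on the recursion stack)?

DFS from utils (visiting each vertex's neighbors in the order listed); mark gray on enter, black on exit:
utils gray
  db gray
    sched gray
      cfg gray
      cfg black
      core gray
        parser gray
          parser→cfg: cfg black — skip
          opt gray
          opt black
        parser black
      core black
    sched black
    lexer gray
      auth gray
        auth→cfg: cfg black — skip
      auth black
      codegen gray
      codegen black
      lexer→parser: parser black — skip
    lexer black
  db black
  log gray
    io gray
      io→lexer: lexer black — skip
      io→codegen: codegen black — skip
      io→auth: auth black — skip
    io black
    cache gray
      net gray
        net→log: log is gray → back edge
First back edge: net → log.

net→log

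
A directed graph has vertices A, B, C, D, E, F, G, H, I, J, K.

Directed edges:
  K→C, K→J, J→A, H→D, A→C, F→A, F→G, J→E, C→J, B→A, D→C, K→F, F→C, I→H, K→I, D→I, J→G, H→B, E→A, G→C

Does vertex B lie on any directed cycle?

No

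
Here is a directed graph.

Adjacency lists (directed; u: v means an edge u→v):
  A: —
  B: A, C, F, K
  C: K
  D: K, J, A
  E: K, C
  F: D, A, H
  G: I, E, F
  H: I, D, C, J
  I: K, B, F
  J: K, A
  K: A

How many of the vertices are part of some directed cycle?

A vertex is on a directed cycle iff it belongs to a strongly connected component of size ≥ 2 (or has a self-loop).
The vertices on cycles are {B, F, H, I} — 4 in total.

4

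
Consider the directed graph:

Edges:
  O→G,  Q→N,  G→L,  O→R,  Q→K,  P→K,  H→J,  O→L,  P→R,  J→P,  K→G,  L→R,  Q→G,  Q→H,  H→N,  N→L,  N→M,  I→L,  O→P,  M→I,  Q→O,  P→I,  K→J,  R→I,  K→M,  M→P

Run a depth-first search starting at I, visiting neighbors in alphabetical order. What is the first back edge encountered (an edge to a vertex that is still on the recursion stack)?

R->I

DFS from I (visiting neighbors in alphabetical order); mark gray on enter, black on exit:
I gray
  L gray
    R gray
      R→I: I is gray → back edge
First back edge: R → I.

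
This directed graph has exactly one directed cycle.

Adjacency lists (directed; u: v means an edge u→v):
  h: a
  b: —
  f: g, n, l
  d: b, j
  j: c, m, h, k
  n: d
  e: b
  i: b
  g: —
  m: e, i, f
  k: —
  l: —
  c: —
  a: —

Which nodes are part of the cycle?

d, f, j, m, n

DFS with gray/black marking from j:
j gray
  c gray
  c black
  m gray
    e gray
      b gray
      b black
    e black
    i gray
      i→b: b black — skip
    i black
    f gray
      g gray
      g black
      n gray
        d gray
          d→b: b black — skip
          d→j: j is gray → back edge
Back edge closes the cycle j → m → f → n → d → j; its vertices are {d, f, j, m, n}.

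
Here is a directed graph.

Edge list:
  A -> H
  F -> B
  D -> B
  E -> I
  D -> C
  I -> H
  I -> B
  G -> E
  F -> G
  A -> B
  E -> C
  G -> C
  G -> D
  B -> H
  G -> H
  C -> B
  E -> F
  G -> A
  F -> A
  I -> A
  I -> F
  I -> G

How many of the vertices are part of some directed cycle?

A vertex is on a directed cycle iff it belongs to a strongly connected component of size ≥ 2 (or has a self-loop).
The vertices on cycles are {E, F, G, I} — 4 in total.

4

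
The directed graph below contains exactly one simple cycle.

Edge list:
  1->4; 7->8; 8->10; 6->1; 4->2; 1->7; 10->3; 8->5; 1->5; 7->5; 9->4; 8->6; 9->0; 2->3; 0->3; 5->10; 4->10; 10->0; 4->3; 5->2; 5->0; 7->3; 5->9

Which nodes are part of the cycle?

DFS with gray/black marking from 8:
8 gray
  5 gray
    2 gray
      3 gray
      3 black
    2 black
    10 gray
      0 gray
        0→3: 3 black — skip
      0 black
      10→3: 3 black — skip
    10 black
    5→0: 0 black — skip
    9 gray
      4 gray
        4→3: 3 black — skip
        4→2: 2 black — skip
        4→10: 10 black — skip
      4 black
      9→0: 0 black — skip
    9 black
  5 black
  8→10: 10 black — skip
  6 gray
    1 gray
      7 gray
        7→8: 8 is gray → back edge
Back edge closes the cycle 8 → 6 → 1 → 7 → 8; its vertices are {1, 6, 7, 8}.

1, 6, 7, 8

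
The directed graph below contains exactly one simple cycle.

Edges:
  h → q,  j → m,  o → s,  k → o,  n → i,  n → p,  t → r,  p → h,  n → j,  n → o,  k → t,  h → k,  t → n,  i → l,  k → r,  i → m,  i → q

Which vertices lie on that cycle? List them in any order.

DFS with gray/black marking from t:
t gray
  r gray
  r black
  n gray
    j gray
      m gray
      m black
    j black
    i gray
      l gray
      l black
      i→m: m black — skip
      q gray
      q black
    i black
    p gray
      h gray
        h→q: q black — skip
        k gray
          k→t: t is gray → back edge
Back edge closes the cycle t → n → p → h → k → t; its vertices are {h, k, n, p, t}.

h, k, n, p, t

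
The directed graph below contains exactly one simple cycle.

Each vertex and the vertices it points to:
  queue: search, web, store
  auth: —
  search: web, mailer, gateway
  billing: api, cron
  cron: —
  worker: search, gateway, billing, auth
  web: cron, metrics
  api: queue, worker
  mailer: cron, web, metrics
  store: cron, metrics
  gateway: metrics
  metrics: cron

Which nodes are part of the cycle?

api, worker, billing

DFS with gray/black marking from worker:
worker gray
  search gray
    web gray
      cron gray
      cron black
      metrics gray
        metrics→cron: cron black — skip
      metrics black
    web black
    mailer gray
      mailer→cron: cron black — skip
      mailer→web: web black — skip
      mailer→metrics: metrics black — skip
    mailer black
    gateway gray
      gateway→metrics: metrics black — skip
    gateway black
  search black
  worker→gateway: gateway black — skip
  billing gray
    api gray
      queue gray
        queue→search: search black — skip
        queue→web: web black — skip
        store gray
          store→cron: cron black — skip
          store→metrics: metrics black — skip
        store black
      queue black
      api→worker: worker is gray → back edge
Back edge closes the cycle worker → billing → api → worker; its vertices are {api, worker, billing}.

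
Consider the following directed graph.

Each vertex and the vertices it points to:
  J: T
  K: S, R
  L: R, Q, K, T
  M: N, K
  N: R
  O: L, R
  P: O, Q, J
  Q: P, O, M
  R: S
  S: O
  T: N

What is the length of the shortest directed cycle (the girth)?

2

For each vertex v, BFS finds the shortest path from v back to v.
The shortest such closed walk is Q → P → Q, length 2.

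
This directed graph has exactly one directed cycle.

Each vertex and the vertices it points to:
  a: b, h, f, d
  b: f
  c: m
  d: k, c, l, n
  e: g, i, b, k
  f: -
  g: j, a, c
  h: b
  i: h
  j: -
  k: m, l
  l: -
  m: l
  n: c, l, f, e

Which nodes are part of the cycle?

DFS with gray/black marking from e:
e gray
  g gray
    j gray
    j black
    a gray
      b gray
        f gray
        f black
      b black
      h gray
        h→b: b black — skip
      h black
      a→f: f black — skip
      d gray
        k gray
          m gray
            l gray
            l black
          m black
          k→l: l black — skip
        k black
        c gray
          c→m: m black — skip
        c black
        d→l: l black — skip
        n gray
          n→c: c black — skip
          n→l: l black — skip
          n→f: f black — skip
          n→e: e is gray → back edge
Back edge closes the cycle e → g → a → d → n → e; its vertices are {a, d, e, g, n}.

a, d, e, g, n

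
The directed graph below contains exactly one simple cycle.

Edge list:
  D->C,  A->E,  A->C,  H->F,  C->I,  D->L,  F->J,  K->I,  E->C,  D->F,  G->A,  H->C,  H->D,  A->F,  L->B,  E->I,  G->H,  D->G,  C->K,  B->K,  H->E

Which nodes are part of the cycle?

D, G, H

DFS with gray/black marking from H:
H gray
  C gray
    I gray
    I black
    K gray
      K→I: I black — skip
    K black
  C black
  E gray
    E→I: I black — skip
    E→C: C black — skip
  E black
  F gray
    J gray
    J black
  F black
  D gray
    D→C: C black — skip
    D→F: F black — skip
    L gray
      B gray
        B→K: K black — skip
      B black
    L black
    G gray
      A gray
        A→E: E black — skip
        A→F: F black — skip
        A→C: C black — skip
      A black
      G→H: H is gray → back edge
Back edge closes the cycle H → D → G → H; its vertices are {D, G, H}.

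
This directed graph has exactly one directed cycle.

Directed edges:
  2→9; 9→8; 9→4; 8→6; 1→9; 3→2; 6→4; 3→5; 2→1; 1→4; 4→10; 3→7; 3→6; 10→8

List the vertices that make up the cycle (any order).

4, 6, 8, 10

DFS with gray/black marking from 6:
6 gray
  4 gray
    10 gray
      8 gray
        8→6: 6 is gray → back edge
Back edge closes the cycle 6 → 4 → 10 → 8 → 6; its vertices are {4, 6, 8, 10}.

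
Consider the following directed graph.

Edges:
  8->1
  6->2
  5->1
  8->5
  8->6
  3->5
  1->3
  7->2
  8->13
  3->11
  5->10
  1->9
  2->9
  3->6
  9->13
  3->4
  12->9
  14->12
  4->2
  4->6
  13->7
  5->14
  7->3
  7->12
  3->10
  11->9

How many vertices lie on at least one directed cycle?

A vertex is on a directed cycle iff it belongs to a strongly connected component of size ≥ 2 (or has a self-loop).
The vertices on cycles are {1, 2, 3, 4, 5, 6, 7, 9, 11, 12, 13, 14} — 12 in total.

12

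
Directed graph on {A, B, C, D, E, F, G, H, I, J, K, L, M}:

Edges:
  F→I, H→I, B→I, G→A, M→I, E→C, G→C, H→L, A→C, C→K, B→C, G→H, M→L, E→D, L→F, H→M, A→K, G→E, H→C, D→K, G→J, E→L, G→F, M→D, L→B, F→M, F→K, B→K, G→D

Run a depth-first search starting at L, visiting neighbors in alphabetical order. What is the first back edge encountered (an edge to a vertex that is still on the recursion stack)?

DFS from L (visiting neighbors in alphabetical order); mark gray on enter, black on exit:
L gray
  B gray
    C gray
      K gray
      K black
    C black
    I gray
    I black
    B→K: K black — skip
  B black
  F gray
    F→I: I black — skip
    F→K: K black — skip
    M gray
      D gray
        D→K: K black — skip
      D black
      M→I: I black — skip
      M→L: L is gray → back edge
First back edge: M → L.

M->L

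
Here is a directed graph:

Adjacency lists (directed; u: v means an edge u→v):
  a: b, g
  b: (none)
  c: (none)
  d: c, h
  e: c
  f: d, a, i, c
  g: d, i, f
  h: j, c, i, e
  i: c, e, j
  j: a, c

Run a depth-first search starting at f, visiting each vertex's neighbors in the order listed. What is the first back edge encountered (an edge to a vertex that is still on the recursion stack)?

DFS from f (visiting each vertex's neighbors in the order listed); mark gray on enter, black on exit:
f gray
  d gray
    c gray
    c black
    h gray
      j gray
        a gray
          b gray
          b black
          g gray
            g→d: d is gray → back edge
First back edge: g → d.

g->d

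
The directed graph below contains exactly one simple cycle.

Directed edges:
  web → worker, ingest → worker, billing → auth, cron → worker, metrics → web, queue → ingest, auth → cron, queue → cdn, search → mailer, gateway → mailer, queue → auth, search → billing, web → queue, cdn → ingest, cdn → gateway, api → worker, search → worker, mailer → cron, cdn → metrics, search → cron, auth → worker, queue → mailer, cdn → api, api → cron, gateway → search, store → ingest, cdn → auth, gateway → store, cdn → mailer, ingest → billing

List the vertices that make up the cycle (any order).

DFS with gray/black marking from queue:
queue gray
  ingest gray
    worker gray
    worker black
    billing gray
      auth gray
        auth→worker: worker black — skip
        cron gray
          cron→worker: worker black — skip
        cron black
      auth black
    billing black
  ingest black
  cdn gray
    metrics gray
      web gray
        web→queue: queue is gray → back edge
Back edge closes the cycle queue → cdn → metrics → web → queue; its vertices are {cdn, web, queue, metrics}.

cdn, web, queue, metrics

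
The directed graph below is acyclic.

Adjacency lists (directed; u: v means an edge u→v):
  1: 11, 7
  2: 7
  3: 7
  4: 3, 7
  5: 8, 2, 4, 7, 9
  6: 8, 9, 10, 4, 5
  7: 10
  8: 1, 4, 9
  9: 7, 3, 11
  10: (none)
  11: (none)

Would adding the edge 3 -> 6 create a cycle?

Yes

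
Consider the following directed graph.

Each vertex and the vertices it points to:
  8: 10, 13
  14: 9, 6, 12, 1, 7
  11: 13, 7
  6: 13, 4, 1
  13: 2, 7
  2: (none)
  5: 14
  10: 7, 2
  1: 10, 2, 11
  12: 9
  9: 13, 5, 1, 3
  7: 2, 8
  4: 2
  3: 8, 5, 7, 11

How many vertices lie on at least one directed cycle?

A vertex is on a directed cycle iff it belongs to a strongly connected component of size ≥ 2 (or has a self-loop).
The vertices on cycles are {3, 5, 7, 8, 9, 10, 12, 13, 14} — 9 in total.

9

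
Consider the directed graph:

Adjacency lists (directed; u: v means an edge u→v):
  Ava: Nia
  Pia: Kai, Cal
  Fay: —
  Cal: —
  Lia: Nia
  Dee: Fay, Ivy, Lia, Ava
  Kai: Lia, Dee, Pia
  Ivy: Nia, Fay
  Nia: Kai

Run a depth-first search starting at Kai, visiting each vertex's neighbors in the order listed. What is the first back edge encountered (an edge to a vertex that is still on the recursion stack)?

DFS from Kai (visiting each vertex's neighbors in the order listed); mark gray on enter, black on exit:
Kai gray
  Lia gray
    Nia gray
      Nia→Kai: Kai is gray → back edge
First back edge: Nia → Kai.

Nia->Kai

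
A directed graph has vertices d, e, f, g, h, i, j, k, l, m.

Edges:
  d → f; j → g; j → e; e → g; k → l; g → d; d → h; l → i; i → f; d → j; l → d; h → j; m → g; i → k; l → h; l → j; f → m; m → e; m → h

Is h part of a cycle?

h is on a cycle iff h can reach itself via ≥1 edge.
h → j → g → d → h — yes.

Yes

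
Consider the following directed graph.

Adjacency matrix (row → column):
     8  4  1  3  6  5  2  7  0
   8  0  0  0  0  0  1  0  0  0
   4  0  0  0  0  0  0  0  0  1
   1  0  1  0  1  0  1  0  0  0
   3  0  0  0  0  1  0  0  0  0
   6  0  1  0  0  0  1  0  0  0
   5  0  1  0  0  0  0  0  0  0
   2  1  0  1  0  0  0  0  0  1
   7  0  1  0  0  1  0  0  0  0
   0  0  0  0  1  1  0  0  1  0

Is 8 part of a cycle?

8 lies on a cycle iff there is a path from 8 back to itself.
Exploring from 8, it never reaches itself; equivalently, its strongly connected component is a singleton.

No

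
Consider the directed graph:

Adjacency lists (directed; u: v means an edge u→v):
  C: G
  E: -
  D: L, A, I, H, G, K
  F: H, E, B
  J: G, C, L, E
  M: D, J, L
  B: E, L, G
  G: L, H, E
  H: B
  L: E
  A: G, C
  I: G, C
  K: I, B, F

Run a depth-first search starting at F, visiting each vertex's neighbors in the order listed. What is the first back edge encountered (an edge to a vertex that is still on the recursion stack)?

G->H

DFS from F (visiting each vertex's neighbors in the order listed); mark gray on enter, black on exit:
F gray
  H gray
    B gray
      E gray
      E black
      L gray
        L→E: E black — skip
      L black
      G gray
        G→L: L black — skip
        G→H: H is gray → back edge
First back edge: G → H.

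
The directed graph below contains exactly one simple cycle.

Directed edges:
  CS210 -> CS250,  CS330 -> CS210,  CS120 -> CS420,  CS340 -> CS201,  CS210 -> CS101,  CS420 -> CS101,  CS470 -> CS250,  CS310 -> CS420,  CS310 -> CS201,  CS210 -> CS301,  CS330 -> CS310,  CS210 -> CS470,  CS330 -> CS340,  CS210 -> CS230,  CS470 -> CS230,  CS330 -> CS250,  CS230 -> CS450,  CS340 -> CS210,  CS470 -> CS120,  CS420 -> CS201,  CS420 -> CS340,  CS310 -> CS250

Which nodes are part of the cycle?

CS120, CS210, CS340, CS420, CS470

DFS with gray/black marking from CS210:
CS210 gray
  CS101 gray
  CS101 black
  CS470 gray
    CS120 gray
      CS420 gray
        CS420→CS101: CS101 black — skip
        CS340 gray
          CS201 gray
          CS201 black
          CS340→CS210: CS210 is gray → back edge
Back edge closes the cycle CS210 → CS470 → CS120 → CS420 → CS340 → CS210; its vertices are {CS120, CS210, CS340, CS420, CS470}.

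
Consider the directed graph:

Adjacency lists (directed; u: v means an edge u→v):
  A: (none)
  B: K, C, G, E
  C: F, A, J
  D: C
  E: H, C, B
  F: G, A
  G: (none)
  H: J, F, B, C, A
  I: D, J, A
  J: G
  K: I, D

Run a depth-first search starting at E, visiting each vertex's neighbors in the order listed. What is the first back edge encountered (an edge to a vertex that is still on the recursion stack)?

DFS from E (visiting each vertex's neighbors in the order listed); mark gray on enter, black on exit:
E gray
  H gray
    J gray
      G gray
      G black
    J black
    F gray
      F→G: G black — skip
      A gray
      A black
    F black
    B gray
      K gray
        I gray
          D gray
            C gray
              C→F: F black — skip
              C→A: A black — skip
              C→J: J black — skip
            C black
          D black
          I→J: J black — skip
          I→A: A black — skip
        I black
        K→D: D black — skip
      K black
      B→C: C black — skip
      B→G: G black — skip
      B→E: E is gray → back edge
First back edge: B → E.

B→E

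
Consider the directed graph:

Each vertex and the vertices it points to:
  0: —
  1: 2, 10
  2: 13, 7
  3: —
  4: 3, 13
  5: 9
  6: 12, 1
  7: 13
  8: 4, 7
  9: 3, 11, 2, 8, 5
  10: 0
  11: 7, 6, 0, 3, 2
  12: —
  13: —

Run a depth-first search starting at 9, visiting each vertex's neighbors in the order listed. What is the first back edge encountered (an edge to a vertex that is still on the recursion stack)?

5->9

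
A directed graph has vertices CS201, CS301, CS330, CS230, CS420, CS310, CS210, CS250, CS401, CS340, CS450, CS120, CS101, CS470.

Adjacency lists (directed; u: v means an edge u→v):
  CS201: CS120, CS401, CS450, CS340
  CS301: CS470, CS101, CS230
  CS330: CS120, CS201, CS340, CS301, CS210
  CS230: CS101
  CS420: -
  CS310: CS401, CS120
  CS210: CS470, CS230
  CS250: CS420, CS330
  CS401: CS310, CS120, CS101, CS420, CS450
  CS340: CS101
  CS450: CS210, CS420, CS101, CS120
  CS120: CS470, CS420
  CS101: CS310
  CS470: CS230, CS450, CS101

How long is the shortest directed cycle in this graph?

For each vertex v, BFS finds the shortest path from v back to v.
The shortest such closed walk is CS401 → CS310 → CS401, length 2.

2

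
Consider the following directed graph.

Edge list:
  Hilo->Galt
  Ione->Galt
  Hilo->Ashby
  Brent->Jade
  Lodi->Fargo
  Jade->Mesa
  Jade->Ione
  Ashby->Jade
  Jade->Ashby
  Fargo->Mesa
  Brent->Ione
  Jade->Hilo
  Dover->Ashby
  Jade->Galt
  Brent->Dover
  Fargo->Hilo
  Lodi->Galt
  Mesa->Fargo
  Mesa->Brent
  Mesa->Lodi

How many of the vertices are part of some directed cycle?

8

A vertex is on a directed cycle iff it belongs to a strongly connected component of size ≥ 2 (or has a self-loop).
The vertices on cycles are {Hilo, Jade, Lodi, Mesa, Ashby, Brent, Dover, Fargo} — 8 in total.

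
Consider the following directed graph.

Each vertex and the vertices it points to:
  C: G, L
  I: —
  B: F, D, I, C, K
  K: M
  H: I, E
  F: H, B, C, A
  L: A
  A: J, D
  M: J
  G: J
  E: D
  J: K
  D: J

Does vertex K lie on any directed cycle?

K is on a cycle iff K can reach itself via ≥1 edge.
K → M → J → K — yes.

Yes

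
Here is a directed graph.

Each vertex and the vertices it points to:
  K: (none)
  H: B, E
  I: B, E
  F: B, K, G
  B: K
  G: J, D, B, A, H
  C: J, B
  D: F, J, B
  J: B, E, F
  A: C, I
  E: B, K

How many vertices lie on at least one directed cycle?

6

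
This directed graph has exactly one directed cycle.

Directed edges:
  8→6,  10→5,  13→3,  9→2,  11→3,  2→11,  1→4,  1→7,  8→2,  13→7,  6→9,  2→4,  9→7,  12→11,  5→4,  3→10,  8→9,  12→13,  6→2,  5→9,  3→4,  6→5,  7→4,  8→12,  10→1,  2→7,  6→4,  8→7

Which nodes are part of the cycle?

2, 3, 5, 9, 10, 11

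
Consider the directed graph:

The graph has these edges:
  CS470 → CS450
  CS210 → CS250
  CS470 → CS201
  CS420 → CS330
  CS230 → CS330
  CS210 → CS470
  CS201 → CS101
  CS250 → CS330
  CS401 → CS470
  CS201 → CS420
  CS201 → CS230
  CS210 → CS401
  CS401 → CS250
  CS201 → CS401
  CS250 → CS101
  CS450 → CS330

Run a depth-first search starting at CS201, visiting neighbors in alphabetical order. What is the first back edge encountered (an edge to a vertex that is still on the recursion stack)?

CS470→CS201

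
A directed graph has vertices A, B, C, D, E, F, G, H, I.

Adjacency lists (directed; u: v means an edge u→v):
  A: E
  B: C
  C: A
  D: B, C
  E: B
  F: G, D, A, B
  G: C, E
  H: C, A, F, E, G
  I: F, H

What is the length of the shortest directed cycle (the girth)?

4

For each vertex v, BFS finds the shortest path from v back to v.
The shortest such closed walk is E → B → C → A → E, length 4.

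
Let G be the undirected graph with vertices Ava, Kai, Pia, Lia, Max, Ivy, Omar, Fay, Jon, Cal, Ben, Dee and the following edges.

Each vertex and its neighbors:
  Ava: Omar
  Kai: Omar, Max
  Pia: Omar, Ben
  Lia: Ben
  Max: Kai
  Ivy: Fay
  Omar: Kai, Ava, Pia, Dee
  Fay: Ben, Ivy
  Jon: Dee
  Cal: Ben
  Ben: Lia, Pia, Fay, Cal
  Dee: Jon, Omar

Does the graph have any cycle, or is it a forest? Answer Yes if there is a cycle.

DFS, tracking each vertex's parent; an edge to a visited non-parent vertex closes a cycle.
Start from Omar:
visit Omar (parent –)
  visit Kai (parent Omar)
    Kai–Omar: parent, skip
    visit Max (parent Kai)
      Max–Kai: parent, skip
  visit Ava (parent Omar)
    Ava–Omar: parent, skip
  visit Pia (parent Omar)
    Pia–Omar: parent, skip
    visit Ben (parent Pia)
      visit Lia (parent Ben)
        Lia–Ben: parent, skip
      Ben–Pia: parent, skip
      visit Fay (parent Ben)
        Fay–Ben: parent, skip
        visit Ivy (parent Fay)
          Ivy–Fay: parent, skip
      visit Cal (parent Ben)
        Cal–Ben: parent, skip
  visit Dee (parent Omar)
    visit Jon (parent Dee)
      Jon–Dee: parent, skip
    Dee–Omar: parent, skip
No non-parent visited neighbor found — the graph is a forest.

No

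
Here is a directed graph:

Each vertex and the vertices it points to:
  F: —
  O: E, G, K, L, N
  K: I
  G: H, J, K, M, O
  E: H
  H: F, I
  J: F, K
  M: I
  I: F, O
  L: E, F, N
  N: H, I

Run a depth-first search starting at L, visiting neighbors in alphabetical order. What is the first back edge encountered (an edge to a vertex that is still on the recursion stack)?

O->E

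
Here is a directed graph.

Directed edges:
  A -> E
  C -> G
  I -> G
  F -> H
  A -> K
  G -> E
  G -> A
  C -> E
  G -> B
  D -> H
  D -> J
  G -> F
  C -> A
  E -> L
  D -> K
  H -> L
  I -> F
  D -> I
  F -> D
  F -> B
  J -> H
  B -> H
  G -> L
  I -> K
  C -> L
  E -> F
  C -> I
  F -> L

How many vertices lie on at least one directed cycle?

A vertex is on a directed cycle iff it belongs to a strongly connected component of size ≥ 2 (or has a self-loop).
The vertices on cycles are {A, D, E, F, G, I} — 6 in total.

6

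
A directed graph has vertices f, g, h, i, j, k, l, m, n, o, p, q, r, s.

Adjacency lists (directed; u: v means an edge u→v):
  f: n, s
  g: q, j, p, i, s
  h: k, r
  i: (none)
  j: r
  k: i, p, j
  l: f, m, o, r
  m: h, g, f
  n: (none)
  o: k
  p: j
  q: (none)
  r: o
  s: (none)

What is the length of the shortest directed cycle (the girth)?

For each vertex v, BFS finds the shortest path from v back to v.
The shortest such closed walk is o → k → j → r → o, length 4.

4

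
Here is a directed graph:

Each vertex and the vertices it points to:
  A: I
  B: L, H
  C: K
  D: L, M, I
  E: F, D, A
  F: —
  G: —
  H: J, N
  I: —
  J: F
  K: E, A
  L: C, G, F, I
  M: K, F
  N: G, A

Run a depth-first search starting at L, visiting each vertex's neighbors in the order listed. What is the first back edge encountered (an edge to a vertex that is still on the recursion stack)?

D→L

DFS from L (visiting each vertex's neighbors in the order listed); mark gray on enter, black on exit:
L gray
  C gray
    K gray
      E gray
        F gray
        F black
        D gray
          D→L: L is gray → back edge
First back edge: D → L.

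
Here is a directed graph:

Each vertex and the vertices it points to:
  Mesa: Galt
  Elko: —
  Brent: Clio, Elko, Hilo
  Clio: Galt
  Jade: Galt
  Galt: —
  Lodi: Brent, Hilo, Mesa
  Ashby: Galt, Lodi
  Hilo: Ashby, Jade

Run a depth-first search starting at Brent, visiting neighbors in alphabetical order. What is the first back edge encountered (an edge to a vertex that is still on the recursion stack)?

DFS from Brent (visiting neighbors in alphabetical order); mark gray on enter, black on exit:
Brent gray
  Clio gray
    Galt gray
    Galt black
  Clio black
  Elko gray
  Elko black
  Hilo gray
    Ashby gray
      Ashby→Galt: Galt black — skip
      Lodi gray
        Lodi→Brent: Brent is gray → back edge
First back edge: Lodi → Brent.

Lodi->Brent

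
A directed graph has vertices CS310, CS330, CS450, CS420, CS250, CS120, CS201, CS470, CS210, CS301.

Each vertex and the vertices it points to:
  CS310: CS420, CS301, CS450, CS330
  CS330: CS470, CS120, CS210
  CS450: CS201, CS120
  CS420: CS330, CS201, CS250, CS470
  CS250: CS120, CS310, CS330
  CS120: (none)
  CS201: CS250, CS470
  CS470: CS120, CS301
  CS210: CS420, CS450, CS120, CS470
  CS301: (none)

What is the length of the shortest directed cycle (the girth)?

3

For each vertex v, BFS finds the shortest path from v back to v.
The shortest such closed walk is CS310 → CS420 → CS250 → CS310, length 3.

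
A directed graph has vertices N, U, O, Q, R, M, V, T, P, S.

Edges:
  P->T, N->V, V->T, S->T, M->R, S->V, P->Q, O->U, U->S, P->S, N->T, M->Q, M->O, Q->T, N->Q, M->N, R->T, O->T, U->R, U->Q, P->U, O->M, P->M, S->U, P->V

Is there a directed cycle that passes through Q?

No

Q lies on a cycle iff there is a path from Q back to itself.
Exploring from Q, it never reaches itself; equivalently, its strongly connected component is a singleton.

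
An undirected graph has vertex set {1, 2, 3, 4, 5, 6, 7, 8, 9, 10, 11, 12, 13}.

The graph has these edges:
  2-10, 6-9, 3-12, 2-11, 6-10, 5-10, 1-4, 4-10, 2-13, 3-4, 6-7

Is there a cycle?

No

DFS, tracking each vertex's parent; an edge to a visited non-parent vertex closes a cycle.
Start from 13:
visit 13 (parent –)
  visit 2 (parent 13)
    visit 10 (parent 2)
      visit 6 (parent 10)
        6–10: parent, skip
        visit 7 (parent 6)
          7–6: parent, skip
        visit 9 (parent 6)
          9–6: parent, skip
      visit 5 (parent 10)
        5–10: parent, skip
      10–2: parent, skip
      visit 4 (parent 10)
        4–10: parent, skip
        visit 1 (parent 4)
          1–4: parent, skip
        visit 3 (parent 4)
          3–4: parent, skip
          visit 12 (parent 3)
            12–3: parent, skip
    visit 11 (parent 2)
      11–2: parent, skip
    2–13: parent, skip
visit 8 (parent –)
No non-parent visited neighbor found — the graph is a forest.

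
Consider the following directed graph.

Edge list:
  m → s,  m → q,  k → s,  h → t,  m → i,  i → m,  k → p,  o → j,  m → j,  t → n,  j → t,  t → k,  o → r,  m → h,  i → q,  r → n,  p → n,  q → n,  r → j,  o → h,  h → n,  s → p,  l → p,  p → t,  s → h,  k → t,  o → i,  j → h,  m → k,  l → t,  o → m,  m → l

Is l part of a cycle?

l lies on a cycle iff there is a path from l back to itself.
Exploring from l, it never reaches itself; equivalently, its strongly connected component is a singleton.

No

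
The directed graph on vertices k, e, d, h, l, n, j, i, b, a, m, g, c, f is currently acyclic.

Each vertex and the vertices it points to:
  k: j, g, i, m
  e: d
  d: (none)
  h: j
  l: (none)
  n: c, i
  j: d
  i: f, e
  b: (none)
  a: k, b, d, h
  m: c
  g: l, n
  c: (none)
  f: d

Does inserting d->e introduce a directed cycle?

Adding d→e creates a cycle iff e can already reach d.
Path from e: e → d.
So e → … → d → e is a cycle.

Yes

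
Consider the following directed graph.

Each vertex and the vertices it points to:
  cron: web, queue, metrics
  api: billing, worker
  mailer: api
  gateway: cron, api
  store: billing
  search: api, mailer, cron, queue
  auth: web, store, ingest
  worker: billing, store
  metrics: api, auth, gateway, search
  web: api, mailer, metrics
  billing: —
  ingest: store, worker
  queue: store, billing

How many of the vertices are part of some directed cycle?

6

A vertex is on a directed cycle iff it belongs to a strongly connected component of size ≥ 2 (or has a self-loop).
The vertices on cycles are {web, auth, cron, search, gateway, metrics} — 6 in total.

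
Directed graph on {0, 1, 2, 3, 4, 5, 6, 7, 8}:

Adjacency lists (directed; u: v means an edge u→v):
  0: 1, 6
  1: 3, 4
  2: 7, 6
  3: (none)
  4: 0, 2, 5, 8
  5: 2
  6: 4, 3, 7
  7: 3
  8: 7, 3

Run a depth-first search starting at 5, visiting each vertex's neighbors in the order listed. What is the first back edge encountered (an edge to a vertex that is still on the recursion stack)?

1→4

DFS from 5 (visiting each vertex's neighbors in the order listed); mark gray on enter, black on exit:
5 gray
  2 gray
    7 gray
      3 gray
      3 black
    7 black
    6 gray
      4 gray
        0 gray
          1 gray
            1→3: 3 black — skip
            1→4: 4 is gray → back edge
First back edge: 1 → 4.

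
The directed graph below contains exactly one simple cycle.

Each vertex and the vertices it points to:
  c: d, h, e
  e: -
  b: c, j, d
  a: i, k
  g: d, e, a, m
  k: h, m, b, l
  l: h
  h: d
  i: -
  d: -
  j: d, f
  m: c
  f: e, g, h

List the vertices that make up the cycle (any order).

DFS with gray/black marking from a:
a gray
  i gray
  i black
  k gray
    h gray
      d gray
      d black
    h black
    m gray
      c gray
        c→d: d black — skip
        c→h: h black — skip
        e gray
        e black
      c black
    m black
    b gray
      b→c: c black — skip
      j gray
        j→d: d black — skip
        f gray
          f→e: e black — skip
          g gray
            g→d: d black — skip
            g→e: e black — skip
            g→a: a is gray → back edge
Back edge closes the cycle a → k → b → j → f → g → a; its vertices are {a, b, f, g, j, k}.

a, b, f, g, j, k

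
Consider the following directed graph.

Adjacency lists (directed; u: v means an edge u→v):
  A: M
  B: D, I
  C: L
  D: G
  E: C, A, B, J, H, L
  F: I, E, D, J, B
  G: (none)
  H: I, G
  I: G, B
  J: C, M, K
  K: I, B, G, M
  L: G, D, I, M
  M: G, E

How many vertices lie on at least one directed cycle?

9

A vertex is on a directed cycle iff it belongs to a strongly connected component of size ≥ 2 (or has a self-loop).
The vertices on cycles are {A, B, C, E, I, J, K, L, M} — 9 in total.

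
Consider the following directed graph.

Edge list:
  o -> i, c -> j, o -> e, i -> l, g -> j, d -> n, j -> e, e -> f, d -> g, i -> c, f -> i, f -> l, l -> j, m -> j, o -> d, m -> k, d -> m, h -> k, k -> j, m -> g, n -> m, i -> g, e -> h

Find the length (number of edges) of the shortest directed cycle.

4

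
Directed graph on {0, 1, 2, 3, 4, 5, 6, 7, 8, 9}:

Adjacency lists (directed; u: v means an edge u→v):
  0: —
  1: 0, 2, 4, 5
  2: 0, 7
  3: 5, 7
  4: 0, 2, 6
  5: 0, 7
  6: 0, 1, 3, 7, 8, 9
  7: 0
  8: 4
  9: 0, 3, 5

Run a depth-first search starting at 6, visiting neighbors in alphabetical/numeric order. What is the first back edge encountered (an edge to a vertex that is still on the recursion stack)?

DFS from 6 (visiting neighbors in alphabetical/numeric order); mark gray on enter, black on exit:
6 gray
  0 gray
  0 black
  1 gray
    1→0: 0 black — skip
    2 gray
      2→0: 0 black — skip
      7 gray
        7→0: 0 black — skip
      7 black
    2 black
    4 gray
      4→0: 0 black — skip
      4→2: 2 black — skip
      4→6: 6 is gray → back edge
First back edge: 4 → 6.

4->6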